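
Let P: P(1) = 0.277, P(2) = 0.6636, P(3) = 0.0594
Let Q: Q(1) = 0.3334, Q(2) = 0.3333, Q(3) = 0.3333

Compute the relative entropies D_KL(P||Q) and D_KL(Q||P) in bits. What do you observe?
D_KL(P||Q) = 0.4374 bits, D_KL(Q||P) = 0.5874 bits. The two directions give different values (D_KL(Q||P) exceeds D_KL(P||Q) by 0.1500 bits): KL divergence is asymmetric.

D_KL(P||Q) = Σ P(x) log₂(P(x)/Q(x))

Computing term by term:
  P(1)·log₂(P(1)/Q(1)) = 0.277·log₂(0.277/0.3334) = -0.07406
  P(2)·log₂(P(2)/Q(2)) = 0.6636·log₂(0.6636/0.3333) = 0.65928
  P(3)·log₂(P(3)/Q(3)) = 0.0594·log₂(0.0594/0.3333) = -0.14780

D_KL(P||Q) = -0.07406 + 0.65928 - 0.14780 = 0.43742 ≈ 0.4374 bits

D_KL(Q||P) = Σ Q(x) log₂(Q(x)/P(x))

Computing term by term:
  Q(1)·log₂(Q(1)/P(1)) = 0.3334·log₂(0.3334/0.277) = 0.08914
  Q(2)·log₂(Q(2)/P(2)) = 0.3333·log₂(0.3333/0.6636) = -0.33113
  Q(3)·log₂(Q(3)/P(3)) = 0.3333·log₂(0.3333/0.0594) = 0.82935

D_KL(Q||P) = 0.08914 - 0.33113 + 0.82935 = 0.58736 ≈ 0.5874 bits

These are NOT equal (difference: 0.1500 bits). KL divergence is asymmetric: D_KL(P||Q) ≠ D_KL(Q||P) in general.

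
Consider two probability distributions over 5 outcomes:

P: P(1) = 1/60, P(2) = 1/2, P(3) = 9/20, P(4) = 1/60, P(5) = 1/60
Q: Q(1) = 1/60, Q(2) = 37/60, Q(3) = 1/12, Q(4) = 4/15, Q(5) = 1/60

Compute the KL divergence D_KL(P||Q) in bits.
0.8769 bits

D_KL(P||Q) = Σ P(x) log₂(P(x)/Q(x))

Computing term by term:
  P(1)·log₂(P(1)/Q(1)) = (1/60)·log₂((1/60)/(1/60)) = 0.00000
  P(2)·log₂(P(2)/Q(2)) = (1/2)·log₂((1/2)/(37/60)) = -0.15128
  P(3)·log₂(P(3)/Q(3)) = (9/20)·log₂((9/20)/(1/12)) = 1.09483
  P(4)·log₂(P(4)/Q(4)) = (1/60)·log₂((1/60)/(4/15)) = -0.06667
  P(5)·log₂(P(5)/Q(5)) = (1/60)·log₂((1/60)/(1/60)) = 0.00000

D_KL(P||Q) = 0.00000 - 0.15128 + 1.09483 - 0.06667 + 0.00000 = 0.87688 ≈ 0.8769 bits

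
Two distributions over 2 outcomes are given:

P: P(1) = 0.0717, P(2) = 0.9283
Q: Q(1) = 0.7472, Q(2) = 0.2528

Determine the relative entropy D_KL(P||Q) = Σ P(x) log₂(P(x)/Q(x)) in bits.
1.4996 bits

D_KL(P||Q) = Σ P(x) log₂(P(x)/Q(x))

Computing term by term:
  P(1)·log₂(P(1)/Q(1)) = 0.0717·log₂(0.0717/0.7472) = -0.24245
  P(2)·log₂(P(2)/Q(2)) = 0.9283·log₂(0.9283/0.2528) = 1.74204

D_KL(P||Q) = -0.24245 + 1.74204 = 1.49959 ≈ 1.4996 bits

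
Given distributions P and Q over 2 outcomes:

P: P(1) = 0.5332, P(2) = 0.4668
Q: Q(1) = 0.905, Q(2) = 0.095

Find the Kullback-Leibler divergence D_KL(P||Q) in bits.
0.6652 bits

D_KL(P||Q) = Σ P(x) log₂(P(x)/Q(x))

Computing term by term:
  P(1)·log₂(P(1)/Q(1)) = 0.5332·log₂(0.5332/0.905) = -0.40696
  P(2)·log₂(P(2)/Q(2)) = 0.4668·log₂(0.4668/0.095) = 1.07215

D_KL(P||Q) = -0.40696 + 1.07215 = 0.66519 ≈ 0.6652 bits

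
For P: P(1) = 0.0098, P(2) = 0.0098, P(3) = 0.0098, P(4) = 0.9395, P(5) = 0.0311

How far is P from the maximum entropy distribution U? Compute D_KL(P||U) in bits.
1.8854 bits

U(i) = 1/5 for all i

D_KL(P||U) = Σ P(x) log₂(P(x) / (1/5))
           = Σ P(x) log₂(P(x)) + log₂(5)
           = log₂(5) - H(P)

H(P) = -Σ P(x) log₂(P(x)):
  -P(1)·log₂(P(1)) = -(0.0098)·log₂(0.0098) = 0.06540
  -P(2)·log₂(P(2)) = -(0.0098)·log₂(0.0098) = 0.06540
  -P(3)·log₂(P(3)) = -(0.0098)·log₂(0.0098) = 0.06540
  -P(4)·log₂(P(4)) = -(0.9395)·log₂(0.9395) = 0.08459
  -P(5)·log₂(P(5)) = -(0.0311)·log₂(0.0311) = 0.15572
H(P) = 0.06540 + 0.06540 + 0.06540 + 0.08459 + 0.15572 = 0.43651 bits

log₂(5) = 2.32193 bits

D_KL(P||U) = 2.32193 - 0.43651 = 1.88542 ≈ 1.8854 bits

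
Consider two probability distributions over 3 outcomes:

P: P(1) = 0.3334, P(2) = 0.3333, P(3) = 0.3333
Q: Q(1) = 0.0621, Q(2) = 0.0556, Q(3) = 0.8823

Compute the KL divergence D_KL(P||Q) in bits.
1.2014 bits

D_KL(P||Q) = Σ P(x) log₂(P(x)/Q(x))

Computing term by term:
  P(1)·log₂(P(1)/Q(1)) = 0.3334·log₂(0.3334/0.0621) = 0.80836
  P(2)·log₂(P(2)/Q(2)) = 0.3333·log₂(0.3333/0.0556) = 0.86114
  P(3)·log₂(P(3)/Q(3)) = 0.3333·log₂(0.3333/0.8823) = -0.46810

D_KL(P||Q) = 0.80836 + 0.86114 - 0.46810 = 1.20140 ≈ 1.2014 bits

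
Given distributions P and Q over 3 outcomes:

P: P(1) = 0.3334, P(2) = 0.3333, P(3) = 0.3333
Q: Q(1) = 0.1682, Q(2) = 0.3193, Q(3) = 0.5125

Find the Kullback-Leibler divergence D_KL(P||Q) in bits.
0.1428 bits

D_KL(P||Q) = Σ P(x) log₂(P(x)/Q(x))

Computing term by term:
  P(1)·log₂(P(1)/Q(1)) = 0.3334·log₂(0.3334/0.1682) = 0.32909
  P(2)·log₂(P(2)/Q(2)) = 0.3333·log₂(0.3333/0.3193) = 0.02063
  P(3)·log₂(P(3)/Q(3)) = 0.3333·log₂(0.3333/0.5125) = -0.20689

D_KL(P||Q) = 0.32909 + 0.02063 - 0.20689 = 0.14283 ≈ 0.1428 bits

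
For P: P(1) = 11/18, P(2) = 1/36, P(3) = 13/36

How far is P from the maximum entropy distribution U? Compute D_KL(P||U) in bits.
0.4765 bits

U(i) = 1/3 for all i

D_KL(P||U) = Σ P(x) log₂(P(x) / (1/3))
           = Σ P(x) log₂(P(x)) + log₂(3)
           = log₂(3) - H(P)

H(P) = -Σ P(x) log₂(P(x)):
  -P(1)·log₂(P(1)) = -(11/18)·log₂(11/18) = 0.43419
  -P(2)·log₂(P(2)) = -(1/36)·log₂(1/36) = 0.14361
  -P(3)·log₂(P(3)) = -(13/36)·log₂(13/36) = 0.53065
H(P) = 0.43419 + 0.14361 + 0.53065 = 1.10845 bits

log₂(3) = 1.58496 bits

D_KL(P||U) = 1.58496 - 1.10845 = 0.47651 ≈ 0.4765 bits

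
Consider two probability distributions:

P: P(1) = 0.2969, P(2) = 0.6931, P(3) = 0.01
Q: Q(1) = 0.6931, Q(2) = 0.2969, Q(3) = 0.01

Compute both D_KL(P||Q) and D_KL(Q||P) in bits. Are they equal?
D_KL(P||Q) = 0.4846 bits, D_KL(Q||P) = 0.4846 bits. Yes, in this case they are equal (although KL divergence is not symmetric in general).

D_KL(P||Q) = Σ P(x) log₂(P(x)/Q(x))

Computing term by term:
  P(1)·log₂(P(1)/Q(1)) = 0.2969·log₂(0.2969/0.6931) = -0.36313
  P(2)·log₂(P(2)/Q(2)) = 0.6931·log₂(0.6931/0.2969) = 0.84772
  P(3)·log₂(P(3)/Q(3)) = 0.01·log₂(0.01/0.01) = 0.00000

D_KL(P||Q) = -0.36313 + 0.84772 + 0.00000 = 0.48459 ≈ 0.4846 bits

D_KL(Q||P) = Σ Q(x) log₂(Q(x)/P(x))

Computing term by term:
  Q(1)·log₂(Q(1)/P(1)) = 0.6931·log₂(0.6931/0.2969) = 0.84772
  Q(2)·log₂(Q(2)/P(2)) = 0.2969·log₂(0.2969/0.6931) = -0.36313
  Q(3)·log₂(Q(3)/P(3)) = 0.01·log₂(0.01/0.01) = 0.00000

D_KL(Q||P) = 0.84772 - 0.36313 + 0.00000 = 0.48459 ≈ 0.4846 bits

These ARE equal here. Q is P with outcomes relabeled (Q(1) = P(2), Q(2) = P(1)) by a relabeling that is its own inverse, so the two sums contain exactly the same terms in a different order. This is a special case — KL divergence is not symmetric in general: D_KL(P||Q) ≠ D_KL(Q||P) for most P, Q.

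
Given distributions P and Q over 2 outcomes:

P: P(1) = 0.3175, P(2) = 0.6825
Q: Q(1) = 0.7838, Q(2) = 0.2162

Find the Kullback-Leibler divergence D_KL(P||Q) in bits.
0.7180 bits

D_KL(P||Q) = Σ P(x) log₂(P(x)/Q(x))

Computing term by term:
  P(1)·log₂(P(1)/Q(1)) = 0.3175·log₂(0.3175/0.7838) = -0.41393
  P(2)·log₂(P(2)/Q(2)) = 0.6825·log₂(0.6825/0.2162) = 1.13190

D_KL(P||Q) = -0.41393 + 1.13190 = 0.71797 ≈ 0.7180 bits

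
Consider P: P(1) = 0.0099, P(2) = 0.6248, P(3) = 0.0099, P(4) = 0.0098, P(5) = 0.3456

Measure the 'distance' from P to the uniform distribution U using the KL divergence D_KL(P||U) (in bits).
1.1710 bits

U(i) = 1/5 for all i

D_KL(P||U) = Σ P(x) log₂(P(x) / (1/5))
           = Σ P(x) log₂(P(x)) + log₂(5)
           = log₂(5) - H(P)

H(P) = -Σ P(x) log₂(P(x)):
  -P(1)·log₂(P(1)) = -(0.0099)·log₂(0.0099) = 0.06592
  -P(2)·log₂(P(2)) = -(0.6248)·log₂(0.6248) = 0.42395
  -P(3)·log₂(P(3)) = -(0.0099)·log₂(0.0099) = 0.06592
  -P(4)·log₂(P(4)) = -(0.0098)·log₂(0.0098) = 0.06540
  -P(5)·log₂(P(5)) = -(0.3456)·log₂(0.3456) = 0.52974
H(P) = 0.06592 + 0.42395 + 0.06592 + 0.06540 + 0.52974 = 1.15093 bits

log₂(5) = 2.32193 bits

D_KL(P||U) = 2.32193 - 1.15093 = 1.17100 ≈ 1.1710 bits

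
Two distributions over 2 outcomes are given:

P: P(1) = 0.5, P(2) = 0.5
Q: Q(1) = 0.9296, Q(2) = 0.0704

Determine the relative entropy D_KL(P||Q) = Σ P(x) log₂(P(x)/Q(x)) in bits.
0.9668 bits

D_KL(P||Q) = Σ P(x) log₂(P(x)/Q(x))

Computing term by term:
  P(1)·log₂(P(1)/Q(1)) = 0.5·log₂(0.5/0.9296) = -0.44734
  P(2)·log₂(P(2)/Q(2)) = 0.5·log₂(0.5/0.0704) = 1.41414

D_KL(P||Q) = -0.44734 + 1.41414 = 0.96680 ≈ 0.9668 bits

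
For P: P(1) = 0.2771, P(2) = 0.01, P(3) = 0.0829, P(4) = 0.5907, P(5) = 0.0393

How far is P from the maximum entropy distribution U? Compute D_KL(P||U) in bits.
0.8125 bits

U(i) = 1/5 for all i

D_KL(P||U) = Σ P(x) log₂(P(x) / (1/5))
           = Σ P(x) log₂(P(x)) + log₂(5)
           = log₂(5) - H(P)

H(P) = -Σ P(x) log₂(P(x)):
  -P(1)·log₂(P(1)) = -(0.2771)·log₂(0.2771) = 0.51306
  -P(2)·log₂(P(2)) = -(0.01)·log₂(0.01) = 0.06644
  -P(3)·log₂(P(3)) = -(0.0829)·log₂(0.0829) = 0.29782
  -P(4)·log₂(P(4)) = -(0.5907)·log₂(0.5907) = 0.44864
  -P(5)·log₂(P(5)) = -(0.0393)·log₂(0.0393) = 0.18350
H(P) = 0.51306 + 0.06644 + 0.29782 + 0.44864 + 0.18350 = 1.50946 bits

log₂(5) = 2.32193 bits

D_KL(P||U) = 2.32193 - 1.50946 = 0.81247 ≈ 0.8125 bits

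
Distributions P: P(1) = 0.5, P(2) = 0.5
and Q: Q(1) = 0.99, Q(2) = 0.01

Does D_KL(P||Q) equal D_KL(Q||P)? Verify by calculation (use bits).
D_KL(P||Q) = 2.3292 bits, D_KL(Q||P) = 0.9192 bits. No — D_KL(P||Q) ≠ D_KL(Q||P) for this pair.

D_KL(P||Q) = Σ P(x) log₂(P(x)/Q(x))

Computing term by term:
  P(1)·log₂(P(1)/Q(1)) = 0.5·log₂(0.5/0.99) = -0.49275
  P(2)·log₂(P(2)/Q(2)) = 0.5·log₂(0.5/0.01) = 2.82193

D_KL(P||Q) = -0.49275 + 2.82193 = 2.32918 ≈ 2.3292 bits

D_KL(Q||P) = Σ Q(x) log₂(Q(x)/P(x))

Computing term by term:
  Q(1)·log₂(Q(1)/P(1)) = 0.99·log₂(0.99/0.5) = 0.97565
  Q(2)·log₂(Q(2)/P(2)) = 0.01·log₂(0.01/0.5) = -0.05644

D_KL(Q||P) = 0.97565 - 0.05644 = 0.91921 ≈ 0.9192 bits

These are NOT equal (difference: 1.4100 bits). KL divergence is asymmetric: D_KL(P||Q) ≠ D_KL(Q||P) in general.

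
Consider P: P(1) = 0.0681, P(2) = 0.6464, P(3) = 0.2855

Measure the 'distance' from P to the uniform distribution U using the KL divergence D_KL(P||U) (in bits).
0.3978 bits

U(i) = 1/3 for all i

D_KL(P||U) = Σ P(x) log₂(P(x) / (1/3))
           = Σ P(x) log₂(P(x)) + log₂(3)
           = log₂(3) - H(P)

H(P) = -Σ P(x) log₂(P(x)):
  -P(1)·log₂(P(1)) = -(0.0681)·log₂(0.0681) = 0.26397
  -P(2)·log₂(P(2)) = -(0.6464)·log₂(0.6464) = 0.40691
  -P(3)·log₂(P(3)) = -(0.2855)·log₂(0.2855) = 0.51631
H(P) = 0.26397 + 0.40691 + 0.51631 = 1.18719 bits

log₂(3) = 1.58496 bits

D_KL(P||U) = 1.58496 - 1.18719 = 0.39777 ≈ 0.3978 bits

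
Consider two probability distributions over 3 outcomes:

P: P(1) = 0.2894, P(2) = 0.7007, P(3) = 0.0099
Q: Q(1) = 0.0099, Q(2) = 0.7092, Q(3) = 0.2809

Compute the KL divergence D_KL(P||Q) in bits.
1.3493 bits

D_KL(P||Q) = Σ P(x) log₂(P(x)/Q(x))

Computing term by term:
  P(1)·log₂(P(1)/Q(1)) = 0.2894·log₂(0.2894/0.0099) = 1.40923
  P(2)·log₂(P(2)/Q(2)) = 0.7007·log₂(0.7007/0.7092) = -0.01219
  P(3)·log₂(P(3)/Q(3)) = 0.0099·log₂(0.0099/0.2809) = -0.04778

D_KL(P||Q) = 1.40923 - 0.01219 - 0.04778 = 1.34926 ≈ 1.3493 bits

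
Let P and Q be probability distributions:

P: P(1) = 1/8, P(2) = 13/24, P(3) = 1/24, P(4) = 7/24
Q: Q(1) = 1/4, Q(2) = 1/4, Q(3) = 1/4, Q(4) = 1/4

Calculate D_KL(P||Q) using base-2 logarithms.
0.4364 bits

D_KL(P||Q) = Σ P(x) log₂(P(x)/Q(x))

Computing term by term:
  P(1)·log₂(P(1)/Q(1)) = (1/8)·log₂((1/8)/(1/4)) = -0.12500
  P(2)·log₂(P(2)/Q(2)) = (13/24)·log₂((13/24)/(1/4)) = 0.60422
  P(3)·log₂(P(3)/Q(3)) = (1/24)·log₂((1/24)/(1/4)) = -0.10771
  P(4)·log₂(P(4)/Q(4)) = (7/24)·log₂((7/24)/(1/4)) = 0.06486

D_KL(P||Q) = -0.12500 + 0.60422 - 0.10771 + 0.06486 = 0.43637 ≈ 0.4364 bits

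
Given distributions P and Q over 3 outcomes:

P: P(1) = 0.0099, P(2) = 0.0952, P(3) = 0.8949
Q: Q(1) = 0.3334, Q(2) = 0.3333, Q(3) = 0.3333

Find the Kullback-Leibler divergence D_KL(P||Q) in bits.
1.0528 bits

D_KL(P||Q) = Σ P(x) log₂(P(x)/Q(x))

Computing term by term:
  P(1)·log₂(P(1)/Q(1)) = 0.0099·log₂(0.0099/0.3334) = -0.05023
  P(2)·log₂(P(2)/Q(2)) = 0.0952·log₂(0.0952/0.3333) = -0.17210
  P(3)·log₂(P(3)/Q(3)) = 0.8949·log₂(0.8949/0.3333) = 1.27515

D_KL(P||Q) = -0.05023 - 0.17210 + 1.27515 = 1.05282 ≈ 1.0528 bits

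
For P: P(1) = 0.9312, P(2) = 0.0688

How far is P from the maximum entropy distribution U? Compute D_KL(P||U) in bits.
0.6386 bits

U(i) = 1/2 for all i

D_KL(P||U) = Σ P(x) log₂(P(x) / (1/2))
           = Σ P(x) log₂(P(x)) + log₂(2)
           = log₂(2) - H(P)

H(P) = -Σ P(x) log₂(P(x)):
  -P(1)·log₂(P(1)) = -(0.9312)·log₂(0.9312) = 0.09576
  -P(2)·log₂(P(2)) = -(0.0688)·log₂(0.0688) = 0.26567
H(P) = 0.09576 + 0.26567 = 0.36143 bits

log₂(2) = 1.00000 bits

D_KL(P||U) = 1.00000 - 0.36143 = 0.63857 ≈ 0.6386 bits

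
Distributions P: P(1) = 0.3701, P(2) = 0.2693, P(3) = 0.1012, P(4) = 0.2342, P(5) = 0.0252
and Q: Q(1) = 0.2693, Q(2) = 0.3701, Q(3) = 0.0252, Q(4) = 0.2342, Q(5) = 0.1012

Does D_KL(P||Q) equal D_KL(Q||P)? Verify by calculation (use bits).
D_KL(P||Q) = 0.1987 bits, D_KL(Q||P) = 0.1987 bits. Yes — for this pair D_KL(P||Q) = D_KL(Q||P).

D_KL(P||Q) = Σ P(x) log₂(P(x)/Q(x))

Computing term by term:
  P(1)·log₂(P(1)/Q(1)) = 0.3701·log₂(0.3701/0.2693) = 0.16977
  P(2)·log₂(P(2)/Q(2)) = 0.2693·log₂(0.2693/0.3701) = -0.12353
  P(3)·log₂(P(3)/Q(3)) = 0.1012·log₂(0.1012/0.0252) = 0.20298
  P(4)·log₂(P(4)/Q(4)) = 0.2342·log₂(0.2342/0.2342) = 0.00000
  P(5)·log₂(P(5)/Q(5)) = 0.0252·log₂(0.0252/0.1012) = -0.05054

D_KL(P||Q) = 0.16977 - 0.12353 + 0.20298 + 0.00000 - 0.05054 = 0.19868 ≈ 0.1987 bits

D_KL(Q||P) = Σ Q(x) log₂(Q(x)/P(x))

Computing term by term:
  Q(1)·log₂(Q(1)/P(1)) = 0.2693·log₂(0.2693/0.3701) = -0.12353
  Q(2)·log₂(Q(2)/P(2)) = 0.3701·log₂(0.3701/0.2693) = 0.16977
  Q(3)·log₂(Q(3)/P(3)) = 0.0252·log₂(0.0252/0.1012) = -0.05054
  Q(4)·log₂(Q(4)/P(4)) = 0.2342·log₂(0.2342/0.2342) = 0.00000
  Q(5)·log₂(Q(5)/P(5)) = 0.1012·log₂(0.1012/0.0252) = 0.20298

D_KL(Q||P) = -0.12353 + 0.16977 - 0.05054 + 0.00000 + 0.20298 = 0.19868 ≈ 0.1987 bits

These ARE equal here. Q is P with outcomes relabeled (Q(1) = P(2), Q(2) = P(1), Q(3) = P(5), Q(5) = P(3)) by a relabeling that is its own inverse, so the two sums contain exactly the same terms in a different order. This is a special case — KL divergence is not symmetric in general: D_KL(P||Q) ≠ D_KL(Q||P) for most P, Q.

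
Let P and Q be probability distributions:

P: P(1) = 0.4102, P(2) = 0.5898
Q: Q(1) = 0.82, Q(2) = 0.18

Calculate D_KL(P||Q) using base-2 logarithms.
0.6000 bits

D_KL(P||Q) = Σ P(x) log₂(P(x)/Q(x))

Computing term by term:
  P(1)·log₂(P(1)/Q(1)) = 0.4102·log₂(0.4102/0.82) = -0.40991
  P(2)·log₂(P(2)/Q(2)) = 0.5898·log₂(0.5898/0.18) = 1.00987

D_KL(P||Q) = -0.40991 + 1.00987 = 0.59996 ≈ 0.6000 bits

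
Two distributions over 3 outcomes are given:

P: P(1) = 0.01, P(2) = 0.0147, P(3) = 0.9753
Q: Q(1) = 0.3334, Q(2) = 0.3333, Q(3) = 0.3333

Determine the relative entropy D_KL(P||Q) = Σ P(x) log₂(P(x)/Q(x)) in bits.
1.3940 bits

D_KL(P||Q) = Σ P(x) log₂(P(x)/Q(x))

Computing term by term:
  P(1)·log₂(P(1)/Q(1)) = 0.01·log₂(0.01/0.3334) = -0.05059
  P(2)·log₂(P(2)/Q(2)) = 0.0147·log₂(0.0147/0.3333) = -0.06619
  P(3)·log₂(P(3)/Q(3)) = 0.9753·log₂(0.9753/0.3333) = 1.51076

D_KL(P||Q) = -0.05059 - 0.06619 + 1.51076 = 1.39398 ≈ 1.3940 bits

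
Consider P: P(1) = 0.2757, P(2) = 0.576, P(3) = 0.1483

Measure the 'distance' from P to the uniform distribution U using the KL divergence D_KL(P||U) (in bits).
0.2057 bits

U(i) = 1/3 for all i

D_KL(P||U) = Σ P(x) log₂(P(x) / (1/3))
           = Σ P(x) log₂(P(x)) + log₂(3)
           = log₂(3) - H(P)

H(P) = -Σ P(x) log₂(P(x)):
  -P(1)·log₂(P(1)) = -(0.2757)·log₂(0.2757) = 0.51248
  -P(2)·log₂(P(2)) = -(0.576)·log₂(0.576) = 0.45841
  -P(3)·log₂(P(3)) = -(0.1483)·log₂(0.1483) = 0.40833
H(P) = 0.51248 + 0.45841 + 0.40833 = 1.37922 bits

log₂(3) = 1.58496 bits

D_KL(P||U) = 1.58496 - 1.37922 = 0.20574 ≈ 0.2057 bits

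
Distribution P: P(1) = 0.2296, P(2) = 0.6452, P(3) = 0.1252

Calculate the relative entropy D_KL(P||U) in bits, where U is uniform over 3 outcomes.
0.3144 bits

U(i) = 1/3 for all i

D_KL(P||U) = Σ P(x) log₂(P(x) / (1/3))
           = Σ P(x) log₂(P(x)) + log₂(3)
           = log₂(3) - H(P)

H(P) = -Σ P(x) log₂(P(x)):
  -P(1)·log₂(P(1)) = -(0.2296)·log₂(0.2296) = 0.48740
  -P(2)·log₂(P(2)) = -(0.6452)·log₂(0.6452) = 0.40788
  -P(3)·log₂(P(3)) = -(0.1252)·log₂(0.1252) = 0.37531
H(P) = 0.48740 + 0.40788 + 0.37531 = 1.27059 bits

log₂(3) = 1.58496 bits

D_KL(P||U) = 1.58496 - 1.27059 = 0.31437 ≈ 0.3144 bits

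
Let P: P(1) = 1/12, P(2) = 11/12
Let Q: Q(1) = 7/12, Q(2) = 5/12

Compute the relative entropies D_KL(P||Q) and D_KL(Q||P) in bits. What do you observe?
D_KL(P||Q) = 0.8088 bits, D_KL(Q||P) = 1.1637 bits. The two directions give different values (D_KL(Q||P) exceeds D_KL(P||Q) by 0.3549 bits): KL divergence is asymmetric.

D_KL(P||Q) = Σ P(x) log₂(P(x)/Q(x))

Computing term by term:
  P(1)·log₂(P(1)/Q(1)) = (1/12)·log₂((1/12)/(7/12)) = -0.23395
  P(2)·log₂(P(2)/Q(2)) = (11/12)·log₂((11/12)/(5/12)) = 1.04271

D_KL(P||Q) = -0.23395 + 1.04271 = 0.80876 ≈ 0.8088 bits

D_KL(Q||P) = Σ Q(x) log₂(Q(x)/P(x))

Computing term by term:
  Q(1)·log₂(Q(1)/P(1)) = (7/12)·log₂((7/12)/(1/12)) = 1.63762
  Q(2)·log₂(Q(2)/P(2)) = (5/12)·log₂((5/12)/(11/12)) = -0.47396

D_KL(Q||P) = 1.63762 - 0.47396 = 1.16366 ≈ 1.1637 bits

These are NOT equal (difference: 0.3549 bits). KL divergence is asymmetric: D_KL(P||Q) ≠ D_KL(Q||P) in general.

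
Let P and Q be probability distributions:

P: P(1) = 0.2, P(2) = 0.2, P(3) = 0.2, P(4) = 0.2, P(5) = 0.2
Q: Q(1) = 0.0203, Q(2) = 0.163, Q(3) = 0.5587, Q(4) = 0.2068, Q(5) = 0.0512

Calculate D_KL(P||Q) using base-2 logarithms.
0.8062 bits

D_KL(P||Q) = Σ P(x) log₂(P(x)/Q(x))

Computing term by term:
  P(1)·log₂(P(1)/Q(1)) = 0.2·log₂(0.2/0.0203) = 0.66009
  P(2)·log₂(P(2)/Q(2)) = 0.2·log₂(0.2/0.163) = 0.05903
  P(3)·log₂(P(3)/Q(3)) = 0.2·log₂(0.2/0.5587) = -0.29641
  P(4)·log₂(P(4)/Q(4)) = 0.2·log₂(0.2/0.2068) = -0.00965
  P(5)·log₂(P(5)/Q(5)) = 0.2·log₂(0.2/0.0512) = 0.39316

D_KL(P||Q) = 0.66009 + 0.05903 - 0.29641 - 0.00965 + 0.39316 = 0.80622 ≈ 0.8062 bits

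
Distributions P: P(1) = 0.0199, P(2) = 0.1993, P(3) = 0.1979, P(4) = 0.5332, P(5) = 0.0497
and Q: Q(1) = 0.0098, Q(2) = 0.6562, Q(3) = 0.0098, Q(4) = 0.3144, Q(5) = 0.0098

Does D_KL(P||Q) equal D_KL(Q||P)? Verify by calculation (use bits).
D_KL(P||Q) = 1.0585 bits, D_KL(Q||P) = 0.8131 bits. No — D_KL(P||Q) ≠ D_KL(Q||P) for this pair.

D_KL(P||Q) = Σ P(x) log₂(P(x)/Q(x))

Computing term by term:
  P(1)·log₂(P(1)/Q(1)) = 0.0199·log₂(0.0199/0.0098) = 0.02034
  P(2)·log₂(P(2)/Q(2)) = 0.1993·log₂(0.1993/0.6562) = -0.34264
  P(3)·log₂(P(3)/Q(3)) = 0.1979·log₂(0.1979/0.0098) = 0.85806
  P(4)·log₂(P(4)/Q(4)) = 0.5332·log₂(0.5332/0.3144) = 0.40634
  P(5)·log₂(P(5)/Q(5)) = 0.0497·log₂(0.0497/0.0098) = 0.11642

D_KL(P||Q) = 0.02034 - 0.34264 + 0.85806 + 0.40634 + 0.11642 = 1.05852 ≈ 1.0585 bits

D_KL(Q||P) = Σ Q(x) log₂(Q(x)/P(x))

Computing term by term:
  Q(1)·log₂(Q(1)/P(1)) = 0.0098·log₂(0.0098/0.0199) = -0.01001
  Q(2)·log₂(Q(2)/P(2)) = 0.6562·log₂(0.6562/0.1993) = 1.12814
  Q(3)·log₂(Q(3)/P(3)) = 0.0098·log₂(0.0098/0.1979) = -0.04249
  Q(4)·log₂(Q(4)/P(4)) = 0.3144·log₂(0.3144/0.5332) = -0.23960
  Q(5)·log₂(Q(5)/P(5)) = 0.0098·log₂(0.0098/0.0497) = -0.02296

D_KL(Q||P) = -0.01001 + 1.12814 - 0.04249 - 0.23960 - 0.02296 = 0.81308 ≈ 0.8131 bits

These are NOT equal (difference: 0.2454 bits). KL divergence is asymmetric: D_KL(P||Q) ≠ D_KL(Q||P) in general.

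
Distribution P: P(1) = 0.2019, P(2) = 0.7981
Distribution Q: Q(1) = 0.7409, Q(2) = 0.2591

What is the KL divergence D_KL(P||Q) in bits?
0.9167 bits

D_KL(P||Q) = Σ P(x) log₂(P(x)/Q(x))

Computing term by term:
  P(1)·log₂(P(1)/Q(1)) = 0.2019·log₂(0.2019/0.7409) = -0.37869
  P(2)·log₂(P(2)/Q(2)) = 0.7981·log₂(0.7981/0.2591) = 1.29536

D_KL(P||Q) = -0.37869 + 1.29536 = 0.91667 ≈ 0.9167 bits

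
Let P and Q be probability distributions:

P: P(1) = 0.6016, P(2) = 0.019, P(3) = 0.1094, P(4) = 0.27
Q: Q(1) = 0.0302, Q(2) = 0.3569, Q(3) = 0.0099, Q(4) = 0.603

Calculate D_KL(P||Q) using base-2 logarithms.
2.5824 bits

D_KL(P||Q) = Σ P(x) log₂(P(x)/Q(x))

Computing term by term:
  P(1)·log₂(P(1)/Q(1)) = 0.6016·log₂(0.6016/0.0302) = 2.59662
  P(2)·log₂(P(2)/Q(2)) = 0.019·log₂(0.019/0.3569) = -0.08040
  P(3)·log₂(P(3)/Q(3)) = 0.1094·log₂(0.1094/0.0099) = 0.37918
  P(4)·log₂(P(4)/Q(4)) = 0.27·log₂(0.27/0.603) = -0.31298

D_KL(P||Q) = 2.59662 - 0.08040 + 0.37918 - 0.31298 = 2.58242 ≈ 2.5824 bits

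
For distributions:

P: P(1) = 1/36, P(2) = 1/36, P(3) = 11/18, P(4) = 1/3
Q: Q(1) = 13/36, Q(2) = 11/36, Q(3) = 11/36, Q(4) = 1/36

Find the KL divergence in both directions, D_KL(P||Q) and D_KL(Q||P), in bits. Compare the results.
D_KL(P||Q) = 1.6072 bits, D_KL(Q||P) = 1.9882 bits. D_KL(Q||P) is larger than D_KL(P||Q) by 0.3810 bits; the two directions differ.

D_KL(P||Q) = Σ P(x) log₂(P(x)/Q(x))

Computing term by term:
  P(1)·log₂(P(1)/Q(1)) = (1/36)·log₂((1/36)/(13/36)) = -0.10279
  P(2)·log₂(P(2)/Q(2)) = (1/36)·log₂((1/36)/(11/36)) = -0.09610
  P(3)·log₂(P(3)/Q(3)) = (11/18)·log₂((11/18)/(11/36)) = 0.61111
  P(4)·log₂(P(4)/Q(4)) = (1/3)·log₂((1/3)/(1/36)) = 1.19499

D_KL(P||Q) = -0.10279 - 0.09610 + 0.61111 + 1.19499 = 1.60721 ≈ 1.6072 bits

D_KL(Q||P) = Σ Q(x) log₂(Q(x)/P(x))

Computing term by term:
  Q(1)·log₂(Q(1)/P(1)) = (13/36)·log₂((13/36)/(1/36)) = 1.33627
  Q(2)·log₂(Q(2)/P(2)) = (11/36)·log₂((11/36)/(1/36)) = 1.05705
  Q(3)·log₂(Q(3)/P(3)) = (11/36)·log₂((11/36)/(11/18)) = -0.30556
  Q(4)·log₂(Q(4)/P(4)) = (1/36)·log₂((1/36)/(1/3)) = -0.09958

D_KL(Q||P) = 1.33627 + 1.05705 - 0.30556 - 0.09958 = 1.98818 ≈ 1.9882 bits

These are NOT equal (difference: 0.3810 bits). KL divergence is asymmetric: D_KL(P||Q) ≠ D_KL(Q||P) in general.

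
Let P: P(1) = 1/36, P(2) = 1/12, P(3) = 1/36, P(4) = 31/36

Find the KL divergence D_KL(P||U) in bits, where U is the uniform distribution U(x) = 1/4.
1.2283 bits

U(i) = 1/4 for all i

D_KL(P||U) = Σ P(x) log₂(P(x) / (1/4))
           = Σ P(x) log₂(P(x)) + log₂(4)
           = log₂(4) - H(P)

H(P) = -Σ P(x) log₂(P(x)):
  -P(1)·log₂(P(1)) = -(1/36)·log₂(1/36) = 0.14361
  -P(2)·log₂(P(2)) = -(1/12)·log₂(1/12) = 0.29875
  -P(3)·log₂(P(3)) = -(1/36)·log₂(1/36) = 0.14361
  -P(4)·log₂(P(4)) = -(31/36)·log₂(31/36) = 0.18577
H(P) = 0.14361 + 0.29875 + 0.14361 + 0.18577 = 0.77174 bits

log₂(4) = 2.00000 bits

D_KL(P||U) = 2.00000 - 0.77174 = 1.22826 ≈ 1.2283 bits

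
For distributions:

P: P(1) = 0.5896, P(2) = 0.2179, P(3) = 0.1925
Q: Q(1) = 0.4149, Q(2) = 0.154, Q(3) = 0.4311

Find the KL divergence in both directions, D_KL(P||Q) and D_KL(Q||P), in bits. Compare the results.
D_KL(P||Q) = 0.1841 bits, D_KL(Q||P) = 0.2140 bits. D_KL(Q||P) is larger than D_KL(P||Q) by 0.0299 bits; the two directions differ.

D_KL(P||Q) = Σ P(x) log₂(P(x)/Q(x))

Computing term by term:
  P(1)·log₂(P(1)/Q(1)) = 0.5896·log₂(0.5896/0.4149) = 0.29891
  P(2)·log₂(P(2)/Q(2)) = 0.2179·log₂(0.2179/0.154) = 0.10911
  P(3)·log₂(P(3)/Q(3)) = 0.1925·log₂(0.1925/0.4311) = -0.22391

D_KL(P||Q) = 0.29891 + 0.10911 - 0.22391 = 0.18411 ≈ 0.1841 bits

D_KL(Q||P) = Σ Q(x) log₂(Q(x)/P(x))

Computing term by term:
  Q(1)·log₂(Q(1)/P(1)) = 0.4149·log₂(0.4149/0.5896) = -0.21034
  Q(2)·log₂(Q(2)/P(2)) = 0.154·log₂(0.154/0.2179) = -0.07711
  Q(3)·log₂(Q(3)/P(3)) = 0.4311·log₂(0.4311/0.1925) = 0.50144

D_KL(Q||P) = -0.21034 - 0.07711 + 0.50144 = 0.21399 ≈ 0.2140 bits

These are NOT equal (difference: 0.0299 bits). KL divergence is asymmetric: D_KL(P||Q) ≠ D_KL(Q||P) in general.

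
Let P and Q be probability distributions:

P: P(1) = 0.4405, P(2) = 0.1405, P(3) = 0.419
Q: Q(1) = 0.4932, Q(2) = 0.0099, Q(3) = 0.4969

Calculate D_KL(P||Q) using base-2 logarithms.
0.3628 bits

D_KL(P||Q) = Σ P(x) log₂(P(x)/Q(x))

Computing term by term:
  P(1)·log₂(P(1)/Q(1)) = 0.4405·log₂(0.4405/0.4932) = -0.07182
  P(2)·log₂(P(2)/Q(2)) = 0.1405·log₂(0.1405/0.0099) = 0.53769
  P(3)·log₂(P(3)/Q(3)) = 0.419·log₂(0.419/0.4969) = -0.10308

D_KL(P||Q) = -0.07182 + 0.53769 - 0.10308 = 0.36279 ≈ 0.3628 bits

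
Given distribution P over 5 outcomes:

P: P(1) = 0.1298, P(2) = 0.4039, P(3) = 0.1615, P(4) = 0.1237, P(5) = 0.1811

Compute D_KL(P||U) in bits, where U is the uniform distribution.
0.1671 bits

U(i) = 1/5 for all i

D_KL(P||U) = Σ P(x) log₂(P(x) / (1/5))
           = Σ P(x) log₂(P(x)) + log₂(5)
           = log₂(5) - H(P)

H(P) = -Σ P(x) log₂(P(x)):
  -P(1)·log₂(P(1)) = -(0.1298)·log₂(0.1298) = 0.38234
  -P(2)·log₂(P(2)) = -(0.4039)·log₂(0.4039) = 0.52827
  -P(3)·log₂(P(3)) = -(0.1615)·log₂(0.1615) = 0.42481
  -P(4)·log₂(P(4)) = -(0.1237)·log₂(0.1237) = 0.37297
  -P(5)·log₂(P(5)) = -(0.1811)·log₂(0.1811) = 0.44644
H(P) = 0.38234 + 0.52827 + 0.42481 + 0.37297 + 0.44644 = 2.15483 bits

log₂(5) = 2.32193 bits

D_KL(P||U) = 2.32193 - 2.15483 = 0.16710 ≈ 0.1671 bits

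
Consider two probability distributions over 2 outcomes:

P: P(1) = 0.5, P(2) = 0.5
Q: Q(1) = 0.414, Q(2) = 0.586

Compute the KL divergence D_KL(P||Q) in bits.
0.0217 bits

D_KL(P||Q) = Σ P(x) log₂(P(x)/Q(x))

Computing term by term:
  P(1)·log₂(P(1)/Q(1)) = 0.5·log₂(0.5/0.414) = 0.13615
  P(2)·log₂(P(2)/Q(2)) = 0.5·log₂(0.5/0.586) = -0.11449

D_KL(P||Q) = 0.13615 - 0.11449 = 0.02166 ≈ 0.0217 bits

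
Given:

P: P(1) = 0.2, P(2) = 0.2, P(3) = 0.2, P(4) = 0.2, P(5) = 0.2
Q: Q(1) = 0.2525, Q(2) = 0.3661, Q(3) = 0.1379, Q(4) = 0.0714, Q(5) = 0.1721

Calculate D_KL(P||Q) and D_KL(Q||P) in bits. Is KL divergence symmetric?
D_KL(P||Q) = 0.2061 bits, D_KL(Q||P) = 0.1869 bits. No, KL divergence is not symmetric.

D_KL(P||Q) = Σ P(x) log₂(P(x)/Q(x))

Computing term by term:
  P(1)·log₂(P(1)/Q(1)) = 0.2·log₂(0.2/0.2525) = -0.06726
  P(2)·log₂(P(2)/Q(2)) = 0.2·log₂(0.2/0.3661) = -0.17445
  P(3)·log₂(P(3)/Q(3)) = 0.2·log₂(0.2/0.1379) = 0.10728
  P(4)·log₂(P(4)/Q(4)) = 0.2·log₂(0.2/0.0714) = 0.29720
  P(5)·log₂(P(5)/Q(5)) = 0.2·log₂(0.2/0.1721) = 0.04335

D_KL(P||Q) = -0.06726 - 0.17445 + 0.10728 + 0.29720 + 0.04335 = 0.20612 ≈ 0.2061 bits

D_KL(Q||P) = Σ Q(x) log₂(Q(x)/P(x))

Computing term by term:
  Q(1)·log₂(Q(1)/P(1)) = 0.2525·log₂(0.2525/0.2) = 0.08491
  Q(2)·log₂(Q(2)/P(2)) = 0.3661·log₂(0.3661/0.2) = 0.31933
  Q(3)·log₂(Q(3)/P(3)) = 0.1379·log₂(0.1379/0.2) = -0.07397
  Q(4)·log₂(Q(4)/P(4)) = 0.0714·log₂(0.0714/0.2) = -0.10610
  Q(5)·log₂(Q(5)/P(5)) = 0.1721·log₂(0.1721/0.2) = -0.03730

D_KL(Q||P) = 0.08491 + 0.31933 - 0.07397 - 0.10610 - 0.03730 = 0.18687 ≈ 0.1869 bits

These are NOT equal (difference: 0.0192 bits). KL divergence is asymmetric: D_KL(P||Q) ≠ D_KL(Q||P) in general.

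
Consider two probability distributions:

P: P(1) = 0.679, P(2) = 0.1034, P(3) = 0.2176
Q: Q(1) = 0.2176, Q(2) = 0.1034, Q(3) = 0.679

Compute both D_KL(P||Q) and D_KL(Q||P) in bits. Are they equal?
D_KL(P||Q) = 0.7575 bits, D_KL(Q||P) = 0.7575 bits. Yes, in this case they are equal (although KL divergence is not symmetric in general).

D_KL(P||Q) = Σ P(x) log₂(P(x)/Q(x))

Computing term by term:
  P(1)·log₂(P(1)/Q(1)) = 0.679·log₂(0.679/0.2176) = 1.11474
  P(2)·log₂(P(2)/Q(2)) = 0.1034·log₂(0.1034/0.1034) = 0.00000
  P(3)·log₂(P(3)/Q(3)) = 0.2176·log₂(0.2176/0.679) = -0.35724

D_KL(P||Q) = 1.11474 + 0.00000 - 0.35724 = 0.75750 ≈ 0.7575 bits

D_KL(Q||P) = Σ Q(x) log₂(Q(x)/P(x))

Computing term by term:
  Q(1)·log₂(Q(1)/P(1)) = 0.2176·log₂(0.2176/0.679) = -0.35724
  Q(2)·log₂(Q(2)/P(2)) = 0.1034·log₂(0.1034/0.1034) = 0.00000
  Q(3)·log₂(Q(3)/P(3)) = 0.679·log₂(0.679/0.2176) = 1.11474

D_KL(Q||P) = -0.35724 + 0.00000 + 1.11474 = 0.75750 ≈ 0.7575 bits

These ARE equal here. Q is P with outcomes relabeled (Q(1) = P(3), Q(3) = P(1)) by a relabeling that is its own inverse, so the two sums contain exactly the same terms in a different order. This is a special case — KL divergence is not symmetric in general: D_KL(P||Q) ≠ D_KL(Q||P) for most P, Q.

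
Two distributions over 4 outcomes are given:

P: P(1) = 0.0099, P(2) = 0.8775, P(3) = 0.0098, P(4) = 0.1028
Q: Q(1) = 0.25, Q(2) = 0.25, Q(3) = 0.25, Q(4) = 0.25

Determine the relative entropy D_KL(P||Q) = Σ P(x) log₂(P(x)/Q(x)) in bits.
1.3659 bits

D_KL(P||Q) = Σ P(x) log₂(P(x)/Q(x))

Computing term by term:
  P(1)·log₂(P(1)/Q(1)) = 0.0099·log₂(0.0099/0.25) = -0.04612
  P(2)·log₂(P(2)/Q(2)) = 0.8775·log₂(0.8775/0.25) = 1.58957
  P(3)·log₂(P(3)/Q(3)) = 0.0098·log₂(0.0098/0.25) = -0.04580
  P(4)·log₂(P(4)/Q(4)) = 0.1028·log₂(0.1028/0.25) = -0.13180

D_KL(P||Q) = -0.04612 + 1.58957 - 0.04580 - 0.13180 = 1.36585 ≈ 1.3659 bits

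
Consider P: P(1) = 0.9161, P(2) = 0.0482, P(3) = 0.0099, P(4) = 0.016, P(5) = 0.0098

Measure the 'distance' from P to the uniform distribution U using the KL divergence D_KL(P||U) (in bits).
1.7685 bits

U(i) = 1/5 for all i

D_KL(P||U) = Σ P(x) log₂(P(x) / (1/5))
           = Σ P(x) log₂(P(x)) + log₂(5)
           = log₂(5) - H(P)

H(P) = -Σ P(x) log₂(P(x)):
  -P(1)·log₂(P(1)) = -(0.9161)·log₂(0.9161) = 0.11582
  -P(2)·log₂(P(2)) = -(0.0482)·log₂(0.0482) = 0.21087
  -P(3)·log₂(P(3)) = -(0.0099)·log₂(0.0099) = 0.06592
  -P(4)·log₂(P(4)) = -(0.016)·log₂(0.016) = 0.09545
  -P(5)·log₂(P(5)) = -(0.0098)·log₂(0.0098) = 0.06540
H(P) = 0.11582 + 0.21087 + 0.06592 + 0.09545 + 0.06540 = 0.55346 bits

log₂(5) = 2.32193 bits

D_KL(P||U) = 2.32193 - 0.55346 = 1.76847 ≈ 1.7685 bits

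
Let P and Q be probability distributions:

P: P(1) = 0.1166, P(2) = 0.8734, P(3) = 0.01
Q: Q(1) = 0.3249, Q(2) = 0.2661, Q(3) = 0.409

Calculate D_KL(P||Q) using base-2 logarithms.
1.2717 bits

D_KL(P||Q) = Σ P(x) log₂(P(x)/Q(x))

Computing term by term:
  P(1)·log₂(P(1)/Q(1)) = 0.1166·log₂(0.1166/0.3249) = -0.17238
  P(2)·log₂(P(2)/Q(2)) = 0.8734·log₂(0.8734/0.2661) = 1.49760
  P(3)·log₂(P(3)/Q(3)) = 0.01·log₂(0.01/0.409) = -0.05354

D_KL(P||Q) = -0.17238 + 1.49760 - 0.05354 = 1.27168 ≈ 1.2717 bits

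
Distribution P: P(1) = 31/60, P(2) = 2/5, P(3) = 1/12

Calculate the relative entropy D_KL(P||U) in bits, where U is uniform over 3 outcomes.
0.2652 bits

U(i) = 1/3 for all i

D_KL(P||U) = Σ P(x) log₂(P(x) / (1/3))
           = Σ P(x) log₂(P(x)) + log₂(3)
           = log₂(3) - H(P)

H(P) = -Σ P(x) log₂(P(x)):
  -P(1)·log₂(P(1)) = -(31/60)·log₂(31/60) = 0.49223
  -P(2)·log₂(P(2)) = -(2/5)·log₂(2/5) = 0.52877
  -P(3)·log₂(P(3)) = -(1/12)·log₂(1/12) = 0.29875
H(P) = 0.49223 + 0.52877 + 0.29875 = 1.31975 bits

log₂(3) = 1.58496 bits

D_KL(P||U) = 1.58496 - 1.31975 = 0.26521 ≈ 0.2652 bits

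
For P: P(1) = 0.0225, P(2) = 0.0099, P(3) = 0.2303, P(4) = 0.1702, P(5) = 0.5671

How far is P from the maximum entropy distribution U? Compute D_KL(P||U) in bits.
0.7461 bits

U(i) = 1/5 for all i

D_KL(P||U) = Σ P(x) log₂(P(x) / (1/5))
           = Σ P(x) log₂(P(x)) + log₂(5)
           = log₂(5) - H(P)

H(P) = -Σ P(x) log₂(P(x)):
  -P(1)·log₂(P(1)) = -(0.0225)·log₂(0.0225) = 0.12316
  -P(2)·log₂(P(2)) = -(0.0099)·log₂(0.0099) = 0.06592
  -P(3)·log₂(P(3)) = -(0.2303)·log₂(0.2303) = 0.48787
  -P(4)·log₂(P(4)) = -(0.1702)·log₂(0.1702) = 0.43481
  -P(5)·log₂(P(5)) = -(0.5671)·log₂(0.5671) = 0.46407
H(P) = 0.12316 + 0.06592 + 0.48787 + 0.43481 + 0.46407 = 1.57583 bits

log₂(5) = 2.32193 bits

D_KL(P||U) = 2.32193 - 1.57583 = 0.74610 ≈ 0.7461 bits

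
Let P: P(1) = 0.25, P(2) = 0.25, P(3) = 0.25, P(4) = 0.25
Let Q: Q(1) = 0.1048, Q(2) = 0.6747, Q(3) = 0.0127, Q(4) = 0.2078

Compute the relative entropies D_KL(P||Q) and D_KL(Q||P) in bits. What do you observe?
D_KL(P||Q) = 1.0969 bits, D_KL(Q||P) = 0.7249 bits. The two directions give different values (D_KL(P||Q) exceeds D_KL(Q||P) by 0.3720 bits): KL divergence is asymmetric.

D_KL(P||Q) = Σ P(x) log₂(P(x)/Q(x))

Computing term by term:
  P(1)·log₂(P(1)/Q(1)) = 0.25·log₂(0.25/0.1048) = 0.31357
  P(2)·log₂(P(2)/Q(2)) = 0.25·log₂(0.25/0.6747) = -0.35808
  P(3)·log₂(P(3)/Q(3)) = 0.25·log₂(0.25/0.0127) = 1.07476
  P(4)·log₂(P(4)/Q(4)) = 0.25·log₂(0.25/0.2078) = 0.06668

D_KL(P||Q) = 0.31357 - 0.35808 + 1.07476 + 0.06668 = 1.09693 ≈ 1.0969 bits

D_KL(Q||P) = Σ Q(x) log₂(Q(x)/P(x))

Computing term by term:
  Q(1)·log₂(Q(1)/P(1)) = 0.1048·log₂(0.1048/0.25) = -0.13145
  Q(2)·log₂(Q(2)/P(2)) = 0.6747·log₂(0.6747/0.25) = 0.96638
  Q(3)·log₂(Q(3)/P(3)) = 0.0127·log₂(0.0127/0.25) = -0.05460
  Q(4)·log₂(Q(4)/P(4)) = 0.2078·log₂(0.2078/0.25) = -0.05543

D_KL(Q||P) = -0.13145 + 0.96638 - 0.05460 - 0.05543 = 0.72490 ≈ 0.7249 bits

These are NOT equal (difference: 0.3720 bits). KL divergence is asymmetric: D_KL(P||Q) ≠ D_KL(Q||P) in general.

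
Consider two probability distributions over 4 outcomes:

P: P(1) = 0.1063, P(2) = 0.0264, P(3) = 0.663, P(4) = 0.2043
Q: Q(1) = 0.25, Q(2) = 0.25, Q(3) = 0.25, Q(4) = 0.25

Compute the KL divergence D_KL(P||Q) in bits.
0.6566 bits

D_KL(P||Q) = Σ P(x) log₂(P(x)/Q(x))

Computing term by term:
  P(1)·log₂(P(1)/Q(1)) = 0.1063·log₂(0.1063/0.25) = -0.13115
  P(2)·log₂(P(2)/Q(2)) = 0.0264·log₂(0.0264/0.25) = -0.08562
  P(3)·log₂(P(3)/Q(3)) = 0.663·log₂(0.663/0.25) = 0.93289
  P(4)·log₂(P(4)/Q(4)) = 0.2043·log₂(0.2043/0.25) = -0.05950

D_KL(P||Q) = -0.13115 - 0.08562 + 0.93289 - 0.05950 = 0.65662 ≈ 0.6566 bits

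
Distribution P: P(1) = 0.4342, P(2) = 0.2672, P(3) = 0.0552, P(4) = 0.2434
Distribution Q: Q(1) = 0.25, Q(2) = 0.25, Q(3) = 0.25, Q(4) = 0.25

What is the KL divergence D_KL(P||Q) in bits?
0.2418 bits

D_KL(P||Q) = Σ P(x) log₂(P(x)/Q(x))

Computing term by term:
  P(1)·log₂(P(1)/Q(1)) = 0.4342·log₂(0.4342/0.25) = 0.34581
  P(2)·log₂(P(2)/Q(2)) = 0.2672·log₂(0.2672/0.25) = 0.02565
  P(3)·log₂(P(3)/Q(3)) = 0.0552·log₂(0.0552/0.25) = -0.12029
  P(4)·log₂(P(4)/Q(4)) = 0.2434·log₂(0.2434/0.25) = -0.00939

D_KL(P||Q) = 0.34581 + 0.02565 - 0.12029 - 0.00939 = 0.24178 ≈ 0.2418 bits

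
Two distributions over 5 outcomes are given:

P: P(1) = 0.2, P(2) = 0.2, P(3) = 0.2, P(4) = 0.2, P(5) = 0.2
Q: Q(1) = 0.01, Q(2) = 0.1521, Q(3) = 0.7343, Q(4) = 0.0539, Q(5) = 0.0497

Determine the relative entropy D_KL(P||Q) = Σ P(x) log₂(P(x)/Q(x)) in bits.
1.3482 bits

D_KL(P||Q) = Σ P(x) log₂(P(x)/Q(x))

Computing term by term:
  P(1)·log₂(P(1)/Q(1)) = 0.2·log₂(0.2/0.01) = 0.86439
  P(2)·log₂(P(2)/Q(2)) = 0.2·log₂(0.2/0.1521) = 0.07900
  P(3)·log₂(P(3)/Q(3)) = 0.2·log₂(0.2/0.7343) = -0.37527
  P(4)·log₂(P(4)/Q(4)) = 0.2·log₂(0.2/0.0539) = 0.37833
  P(5)·log₂(P(5)/Q(5)) = 0.2·log₂(0.2/0.0497) = 0.40174

D_KL(P||Q) = 0.86439 + 0.07900 - 0.37527 + 0.37833 + 0.40174 = 1.34819 ≈ 1.3482 bits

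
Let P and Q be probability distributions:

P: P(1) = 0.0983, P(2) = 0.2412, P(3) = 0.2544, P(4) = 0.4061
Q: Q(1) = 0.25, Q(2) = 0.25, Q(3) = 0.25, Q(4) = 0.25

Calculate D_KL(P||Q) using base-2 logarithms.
0.1458 bits

D_KL(P||Q) = Σ P(x) log₂(P(x)/Q(x))

Computing term by term:
  P(1)·log₂(P(1)/Q(1)) = 0.0983·log₂(0.0983/0.25) = -0.13238
  P(2)·log₂(P(2)/Q(2)) = 0.2412·log₂(0.2412/0.25) = -0.01247
  P(3)·log₂(P(3)/Q(3)) = 0.2544·log₂(0.2544/0.25) = 0.00640
  P(4)·log₂(P(4)/Q(4)) = 0.4061·log₂(0.4061/0.25) = 0.28423

D_KL(P||Q) = -0.13238 - 0.01247 + 0.00640 + 0.28423 = 0.14578 ≈ 0.1458 bits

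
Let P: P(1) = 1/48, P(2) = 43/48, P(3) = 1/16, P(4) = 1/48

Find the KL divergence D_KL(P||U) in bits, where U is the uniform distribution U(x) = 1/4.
1.3751 bits

U(i) = 1/4 for all i

D_KL(P||U) = Σ P(x) log₂(P(x) / (1/4))
           = Σ P(x) log₂(P(x)) + log₂(4)
           = log₂(4) - H(P)

H(P) = -Σ P(x) log₂(P(x)):
  -P(1)·log₂(P(1)) = -(1/48)·log₂(1/48) = 0.11635
  -P(2)·log₂(P(2)) = -(43/48)·log₂(43/48) = 0.14217
  -P(3)·log₂(P(3)) = -(1/16)·log₂(1/16) = 0.25000
  -P(4)·log₂(P(4)) = -(1/48)·log₂(1/48) = 0.11635
H(P) = 0.11635 + 0.14217 + 0.25000 + 0.11635 = 0.62487 bits

log₂(4) = 2.00000 bits

D_KL(P||U) = 2.00000 - 0.62487 = 1.37513 ≈ 1.3751 bits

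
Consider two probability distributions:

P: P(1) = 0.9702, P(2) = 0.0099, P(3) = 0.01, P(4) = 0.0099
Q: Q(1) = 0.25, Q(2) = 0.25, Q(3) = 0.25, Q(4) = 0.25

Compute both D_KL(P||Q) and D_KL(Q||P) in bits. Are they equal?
D_KL(P||Q) = 1.7594 bits, D_KL(Q||P) = 3.0011 bits. No, they are not equal.

D_KL(P||Q) = Σ P(x) log₂(P(x)/Q(x))

Computing term by term:
  P(1)·log₂(P(1)/Q(1)) = 0.9702·log₂(0.9702/0.25) = 1.89805
  P(2)·log₂(P(2)/Q(2)) = 0.0099·log₂(0.0099/0.25) = -0.04612
  P(3)·log₂(P(3)/Q(3)) = 0.01·log₂(0.01/0.25) = -0.04644
  P(4)·log₂(P(4)/Q(4)) = 0.0099·log₂(0.0099/0.25) = -0.04612

D_KL(P||Q) = 1.89805 - 0.04612 - 0.04644 - 0.04612 = 1.75937 ≈ 1.7594 bits

D_KL(Q||P) = Σ Q(x) log₂(Q(x)/P(x))

Computing term by term:
  Q(1)·log₂(Q(1)/P(1)) = 0.25·log₂(0.25/0.9702) = -0.48909
  Q(2)·log₂(Q(2)/P(2)) = 0.25·log₂(0.25/0.0099) = 1.16459
  Q(3)·log₂(Q(3)/P(3)) = 0.25·log₂(0.25/0.01) = 1.16096
  Q(4)·log₂(Q(4)/P(4)) = 0.25·log₂(0.25/0.0099) = 1.16459

D_KL(Q||P) = -0.48909 + 1.16459 + 1.16096 + 1.16459 = 3.00105 ≈ 3.0011 bits

These are NOT equal (difference: 1.2417 bits). KL divergence is asymmetric: D_KL(P||Q) ≠ D_KL(Q||P) in general.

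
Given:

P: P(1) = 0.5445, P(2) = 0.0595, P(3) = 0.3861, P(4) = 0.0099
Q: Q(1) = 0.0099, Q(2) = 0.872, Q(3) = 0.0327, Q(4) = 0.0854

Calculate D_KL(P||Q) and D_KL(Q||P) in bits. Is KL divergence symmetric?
D_KL(P||Q) = 4.2618 bits, D_KL(Q||P) = 3.4694 bits. No, KL divergence is not symmetric.

D_KL(P||Q) = Σ P(x) log₂(P(x)/Q(x))

Computing term by term:
  P(1)·log₂(P(1)/Q(1)) = 0.5445·log₂(0.5445/0.0099) = 3.14795
  P(2)·log₂(P(2)/Q(2)) = 0.0595·log₂(0.0595/0.872) = -0.23047
  P(3)·log₂(P(3)/Q(3)) = 0.3861·log₂(0.3861/0.0327) = 1.37514
  P(4)·log₂(P(4)/Q(4)) = 0.0099·log₂(0.0099/0.0854) = -0.03078

D_KL(P||Q) = 3.14795 - 0.23047 + 1.37514 - 0.03078 = 4.26184 ≈ 4.2618 bits

D_KL(Q||P) = Σ Q(x) log₂(Q(x)/P(x))

Computing term by term:
  Q(1)·log₂(Q(1)/P(1)) = 0.0099·log₂(0.0099/0.5445) = -0.05724
  Q(2)·log₂(Q(2)/P(2)) = 0.872·log₂(0.872/0.0595) = 3.37758
  Q(3)·log₂(Q(3)/P(3)) = 0.0327·log₂(0.0327/0.3861) = -0.11646
  Q(4)·log₂(Q(4)/P(4)) = 0.0854·log₂(0.0854/0.0099) = 0.26549

D_KL(Q||P) = -0.05724 + 3.37758 - 0.11646 + 0.26549 = 3.46937 ≈ 3.4694 bits

These are NOT equal (difference: 0.7924 bits). KL divergence is asymmetric: D_KL(P||Q) ≠ D_KL(Q||P) in general.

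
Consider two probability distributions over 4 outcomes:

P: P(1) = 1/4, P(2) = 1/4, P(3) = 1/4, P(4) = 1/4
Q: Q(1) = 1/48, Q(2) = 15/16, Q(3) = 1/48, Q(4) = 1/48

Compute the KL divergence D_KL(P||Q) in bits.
2.2120 bits

D_KL(P||Q) = Σ P(x) log₂(P(x)/Q(x))

Computing term by term:
  P(1)·log₂(P(1)/Q(1)) = (1/4)·log₂((1/4)/(1/48)) = 0.89624
  P(2)·log₂(P(2)/Q(2)) = (1/4)·log₂((1/4)/(15/16)) = -0.47672
  P(3)·log₂(P(3)/Q(3)) = (1/4)·log₂((1/4)/(1/48)) = 0.89624
  P(4)·log₂(P(4)/Q(4)) = (1/4)·log₂((1/4)/(1/48)) = 0.89624

D_KL(P||Q) = 0.89624 - 0.47672 + 0.89624 + 0.89624 = 2.21200 ≈ 2.2120 bits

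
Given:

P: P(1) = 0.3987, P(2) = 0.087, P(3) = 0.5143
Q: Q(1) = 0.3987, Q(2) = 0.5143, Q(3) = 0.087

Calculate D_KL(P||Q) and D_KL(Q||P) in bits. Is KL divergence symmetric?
D_KL(P||Q) = 1.0954 bits, D_KL(Q||P) = 1.0954 bits. The two values coincide for this particular pair, but no — KL divergence is not symmetric in general.

D_KL(P||Q) = Σ P(x) log₂(P(x)/Q(x))

Computing term by term:
  P(1)·log₂(P(1)/Q(1)) = 0.3987·log₂(0.3987/0.3987) = 0.00000
  P(2)·log₂(P(2)/Q(2)) = 0.087·log₂(0.087/0.5143) = -0.22303
  P(3)·log₂(P(3)/Q(3)) = 0.5143·log₂(0.5143/0.087) = 1.31842

D_KL(P||Q) = 0.00000 - 0.22303 + 1.31842 = 1.09539 ≈ 1.0954 bits

D_KL(Q||P) = Σ Q(x) log₂(Q(x)/P(x))

Computing term by term:
  Q(1)·log₂(Q(1)/P(1)) = 0.3987·log₂(0.3987/0.3987) = 0.00000
  Q(2)·log₂(Q(2)/P(2)) = 0.5143·log₂(0.5143/0.087) = 1.31842
  Q(3)·log₂(Q(3)/P(3)) = 0.087·log₂(0.087/0.5143) = -0.22303

D_KL(Q||P) = 0.00000 + 1.31842 - 0.22303 = 1.09539 ≈ 1.0954 bits

These ARE equal here. Q is P with outcomes relabeled (Q(2) = P(3), Q(3) = P(2)) by a relabeling that is its own inverse, so the two sums contain exactly the same terms in a different order. This is a special case — KL divergence is not symmetric in general: D_KL(P||Q) ≠ D_KL(Q||P) for most P, Q.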